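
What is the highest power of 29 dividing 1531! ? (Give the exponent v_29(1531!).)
v_29(1531!) = 53

Legendre's formula: v_p(n!) = Σ_{k ≥ 1} ⌊n / p^k⌋. For p = 29, n = 1531, the terms are:
  ⌊1531/29^1⌋ = ⌊1531/29⌋ = 52
  ⌊1531/29^2⌋ = ⌊1531/841⌋ = 1
(the next term ⌊1531/29^3⌋ = 0, terminating the sum). Summing: v_29(1531!) = 52 + 1 = 53.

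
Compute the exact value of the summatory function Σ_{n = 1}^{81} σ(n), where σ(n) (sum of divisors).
Σ_{n ≤ 81} σ(n) = 5435

Compute σ(n) for each 1 ≤ n ≤ 81: σ(1) = 1, σ(2) = 3, σ(3) = 4, σ(4) = 7, σ(5) = 6, σ(6) = 12, σ(7) = 8, σ(8) = 15, σ(9) = 13, σ(10) = 18, σ(11) = 12, σ(12) = 28, σ(13) = 14, σ(14) = 24, σ(15) = 24, σ(16) = 31, σ(17) = 18, σ(18) = 39, σ(19) = 20, σ(20) = 42, σ(21) = 32, σ(22) = 36, σ(23) = 24, σ(24) = 60, σ(25) = 31, σ(26) = 42, σ(27) = 40, σ(28) = 56, σ(29) = 30, σ(30) = 72, σ(31) = 32, σ(32) = 63, σ(33) = 48, σ(34) = 54, σ(35) = 48, σ(36) = 91, σ(37) = 38, σ(38) = 60, σ(39) = 56, σ(40) = 90, σ(41) = 42, σ(42) = 96, σ(43) = 44, σ(44) = 84, σ(45) = 78, σ(46) = 72, σ(47) = 48, σ(48) = 124, σ(49) = 57, σ(50) = 93, σ(51) = 72, σ(52) = 98, σ(53) = 54, σ(54) = 120, σ(55) = 72, σ(56) = 120, σ(57) = 80, σ(58) = 90, σ(59) = 60, σ(60) = 168, σ(61) = 62, σ(62) = 96, σ(63) = 104, σ(64) = 127, σ(65) = 84, σ(66) = 144, σ(67) = 68, σ(68) = 126, σ(69) = 96, σ(70) = 144, σ(71) = 72, σ(72) = 195, σ(73) = 74, σ(74) = 114, σ(75) = 124, σ(76) = 140, σ(77) = 96, σ(78) = 168, σ(79) = 80, σ(80) = 186, σ(81) = 121. Summing all 81 values: 5435. (Average order: Σ_{n ≤ x} σ(n) ~ (π²/12) x². For x = 81, (π²/12)·81² ≈ 5396.21.)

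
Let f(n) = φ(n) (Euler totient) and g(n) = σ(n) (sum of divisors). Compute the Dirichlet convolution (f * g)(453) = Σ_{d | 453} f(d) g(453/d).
(φ * σ)(453) = 1812

Divisors of 453: [1, 3, 151, 453]. For each d | 453:
  d = 1: φ(1) · σ(453/1) = 1 · 608 = 608
  d = 3: φ(3) · σ(453/3) = 2 · 152 = 304
  d = 151: φ(151) · σ(453/151) = 150 · 4 = 600
  d = 453: φ(453) · σ(453/453) = 300 · 1 = 300
Summing: (φ * σ)(453) = 608 + 304 + 600 + 300 = 1812.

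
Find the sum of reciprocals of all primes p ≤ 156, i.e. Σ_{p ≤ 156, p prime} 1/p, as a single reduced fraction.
Σ 1/p = 426559540131011718238816115585684956391671166781102121476137/225319534991831177328890236228992001350685163362356544091910

π(156) = 36, so the primes ≤ 156 are [2, 3, 5, 7, 11, 13, 17, 19, 23, 29, 31, 37, 41, 43, 47, 53, 59, 61, 67, 71, 73, 79, 83, 89, 97, 101, 103, 107, 109, 113, 127, 131, 137, 139, 149, 151]. Summing 1/p over these primes: 426559540131011718238816115585684956391671166781102121476137/225319534991831177328890236228992001350685163362356544091910 ≈ 1.8931. Mertens estimate ln ln(156) + 0.2615 ≈ 1.8809.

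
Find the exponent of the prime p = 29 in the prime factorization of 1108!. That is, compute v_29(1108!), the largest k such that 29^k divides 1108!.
v_29(1108!) = 39

Legendre's formula: v_p(n!) = Σ_{k ≥ 1} ⌊n / p^k⌋. For p = 29, n = 1108, the terms are:
  ⌊1108/29^1⌋ = ⌊1108/29⌋ = 38
  ⌊1108/29^2⌋ = ⌊1108/841⌋ = 1
(the next term ⌊1108/29^3⌋ = 0, terminating the sum). Summing: v_29(1108!) = 38 + 1 = 39.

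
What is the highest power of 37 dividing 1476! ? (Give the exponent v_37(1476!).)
v_37(1476!) = 40

Legendre's formula: v_p(n!) = Σ_{k ≥ 1} ⌊n / p^k⌋. For p = 37, n = 1476, the terms are:
  ⌊1476/37^1⌋ = ⌊1476/37⌋ = 39
  ⌊1476/37^2⌋ = ⌊1476/1369⌋ = 1
(the next term ⌊1476/37^3⌋ = 0, terminating the sum). Summing: v_37(1476!) = 39 + 1 = 40.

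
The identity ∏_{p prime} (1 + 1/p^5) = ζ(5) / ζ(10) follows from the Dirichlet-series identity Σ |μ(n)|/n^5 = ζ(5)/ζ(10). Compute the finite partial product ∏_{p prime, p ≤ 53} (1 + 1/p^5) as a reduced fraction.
∏ = 32347597211284988160480267437380591091977322089812731895007080802055947812864/31226639806314720763085693561071542877365250131832357293968847568717289128655

The primes p ≤ 53 are [2, 3, 5, 7, 11, 13, 17, 19, 23, 29, 31, 37, 41, 43, 47, 53]. For each, (1 + 1/p^5) = (p^5 + 1)/p^5. Multiplying these fractions over p ∈ [2, 3, 5, 7, 11, 13, 17, 19, 23, 29, 31, 37, 41, 43, 47, 53] gives 32347597211284988160480267437380591091977322089812731895007080802055947812864/31226639806314720763085693561071542877365250131832357293968847568717289128655. (In the limit P → ∞ this tends to ζ(5)/ζ(10).)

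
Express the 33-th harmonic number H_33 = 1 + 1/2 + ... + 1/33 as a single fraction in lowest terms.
H_33 = 53676090078349/13127595717600

Direct summation: H_33 = 1 + 1/2 + ... + 1/33. The least common denominator is lcm(1, ..., 33) = 144403552893600; over this denominator the numerator is 144403552893600 + 72201776446800 + 48134517631200 + 36100888223400 + 28880710578720 + 24067258815600 + 20629078984800 + 18050444111700 + 16044839210400 + 14440355289360 + 13127595717600 + 12033629407800 + 11107965607200 + 10314539492400 + 9626903526240 + 9025222055850 + 8494326640800 + 8022419605200 + 7600186994400 + 7220177644680 + 6876359661600 + 6563797858800 + 6278415343200 + 6016814703900 + 5776142115744 + 5553982803600 + 5348279736800 + 5157269746200 + 4979432858400 + 4813451763120 + 4658179125600 + 4512611027925 + 4375865239200 = 590436990861839, so H_33 = 590436990861839/144403552893600; reducing by gcd(590436990861839, 144403552893600) = 11 gives 53676090078349/13127595717600 ≈ 4.08880. (The PNT-adjacent estimate ln(33) + γ ≈ 4.07372 matches within O(1/n).)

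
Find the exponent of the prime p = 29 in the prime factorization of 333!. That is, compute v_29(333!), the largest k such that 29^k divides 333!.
v_29(333!) = 11

Legendre's formula: v_p(n!) = Σ_{k ≥ 1} ⌊n / p^k⌋. For p = 29, n = 333, the terms are:
  ⌊333/29^1⌋ = ⌊333/29⌋ = 11
(the next term ⌊333/29^2⌋ = 0, terminating the sum). Summing: v_29(333!) = 11 = 11.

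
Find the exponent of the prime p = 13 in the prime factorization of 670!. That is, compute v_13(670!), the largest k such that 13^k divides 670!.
v_13(670!) = 54

Legendre's formula: v_p(n!) = Σ_{k ≥ 1} ⌊n / p^k⌋. For p = 13, n = 670, the terms are:
  ⌊670/13^1⌋ = ⌊670/13⌋ = 51
  ⌊670/13^2⌋ = ⌊670/169⌋ = 3
(the next term ⌊670/13^3⌋ = 0, terminating the sum). Summing: v_13(670!) = 51 + 3 = 54.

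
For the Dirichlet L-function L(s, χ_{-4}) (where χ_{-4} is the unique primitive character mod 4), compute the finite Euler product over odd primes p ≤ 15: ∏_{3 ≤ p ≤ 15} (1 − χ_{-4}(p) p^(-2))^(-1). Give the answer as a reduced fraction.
∏ = 143143/156160

The odd primes p ≤ 15 are [3, 5, 7, 11, 13]. For each, χ(p) = 1 if p ≡ 1 mod 4, χ(p) = −1 if p ≡ 3 mod 4. Taking (1 − χ(p)/p^2)^(-1) = p^2/(p^2 − χ(p)): (1 − (-1)/3^2)^(-1) · (1 − (1)/5^2)^(-1) · (1 − (-1)/7^2)^(-1) · (1 − (-1)/11^2)^(-1) · (1 − (1)/13^2)^(-1) = 143143/156160.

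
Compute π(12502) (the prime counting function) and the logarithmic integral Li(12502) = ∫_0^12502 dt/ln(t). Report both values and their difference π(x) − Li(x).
π(12502) = 1492;  Li(12502) ≈ 1514.43;  π(x) − Li(x) ≈ -22.43.

Direct count of primes ≤ 12502 gives π(12502) = 1492. Numerical evaluation of the logarithmic integral gives Li(12502) ≈ 1514.43. The difference π(x) − Li(x) ≈ -22.43 is typically negative for small/moderate x (Li(x) overestimates), though Littlewood's theorem shows this sign changes infinitely often.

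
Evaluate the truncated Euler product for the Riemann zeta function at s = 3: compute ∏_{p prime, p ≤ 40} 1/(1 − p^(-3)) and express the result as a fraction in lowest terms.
∏ = 10604865228312139577609245/8822952261265821355966464

The primes p ≤ 40 are [2, 3, 5, 7, 11, 13, 17, 19, 23, 29, 31, 37]. For each prime, (1 − 1/p^3)^(-1) = p^3 / (p^3 − 1). The product is (1 − 1/2^3)^(-1), (1 − 1/3^3)^(-1), (1 − 1/5^3)^(-1), (1 − 1/7^3)^(-1), (1 − 1/11^3)^(-1), (1 − 1/13^3)^(-1), (1 − 1/17^3)^(-1), (1 − 1/19^3)^(-1), (1 − 1/23^3)^(-1), (1 − 1/29^3)^(-1), (1 − 1/31^3)^(-1), (1 − 1/37^3)^(-1) = ∏ p^3 / (p^3 − 1) = 10604865228312139577609245/8822952261265821355966464.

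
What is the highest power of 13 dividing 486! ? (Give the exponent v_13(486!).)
v_13(486!) = 39

Legendre's formula: v_p(n!) = Σ_{k ≥ 1} ⌊n / p^k⌋. For p = 13, n = 486, the terms are:
  ⌊486/13^1⌋ = ⌊486/13⌋ = 37
  ⌊486/13^2⌋ = ⌊486/169⌋ = 2
(the next term ⌊486/13^3⌋ = 0, terminating the sum). Summing: v_13(486!) = 37 + 2 = 39.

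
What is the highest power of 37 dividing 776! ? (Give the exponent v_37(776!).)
v_37(776!) = 20

Legendre's formula: v_p(n!) = Σ_{k ≥ 1} ⌊n / p^k⌋. For p = 37, n = 776, the terms are:
  ⌊776/37^1⌋ = ⌊776/37⌋ = 20
(the next term ⌊776/37^2⌋ = 0, terminating the sum). Summing: v_37(776!) = 20 = 20.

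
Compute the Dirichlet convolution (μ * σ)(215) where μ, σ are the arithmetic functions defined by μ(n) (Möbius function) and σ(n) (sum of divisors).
(μ * σ)(215) = 215

Divisors of 215: [1, 5, 43, 215]. For each d | 215:
  d = 1: μ(1) · σ(215/1) = 1 · 264 = 264
  d = 5: μ(5) · σ(215/5) = -1 · 44 = -44
  d = 43: μ(43) · σ(215/43) = -1 · 6 = -6
  d = 215: μ(215) · σ(215/215) = 1 · 1 = 1
Summing: (μ * σ)(215) = 264 + -44 + -6 + 1 = 215.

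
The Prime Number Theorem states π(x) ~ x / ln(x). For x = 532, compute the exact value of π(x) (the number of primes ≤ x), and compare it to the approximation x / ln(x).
π(532) = 99;  x/ln(x) ≈ 84.76;  relative error ≈ 14.39%.

Directly count primes up to 532: π(532) = 99. The PNT approximation gives 532/ln(532) ≈ 532/6.27664 ≈ 84.76. Relative error (π(x) − x/ln(x)) / π(x) ≈ 14.39%; the approximation is known to undercount slightly (Li(x) is a better estimate).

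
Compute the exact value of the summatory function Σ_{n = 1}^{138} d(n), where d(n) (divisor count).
Σ_{n ≤ 138} d(n) = 705

Compute d(n) for each 1 ≤ n ≤ 138: d(1) = 1, d(2) = 2, d(3) = 2, d(4) = 3, d(5) = 2, d(6) = 4, d(7) = 2, d(8) = 4, d(9) = 3, d(10) = 4, d(11) = 2, d(12) = 6, d(13) = 2, d(14) = 4, d(15) = 4, d(16) = 5, d(17) = 2, d(18) = 6, d(19) = 2, d(20) = 6, d(21) = 4, d(22) = 4, d(23) = 2, d(24) = 8, d(25) = 3, d(26) = 4, d(27) = 4, d(28) = 6, d(29) = 2, d(30) = 8, d(31) = 2, d(32) = 6, d(33) = 4, d(34) = 4, d(35) = 4, d(36) = 9, d(37) = 2, d(38) = 4, d(39) = 4, d(40) = 8, d(41) = 2, d(42) = 8, d(43) = 2, d(44) = 6, d(45) = 6, d(46) = 4, d(47) = 2, d(48) = 10, d(49) = 3, d(50) = 6, d(51) = 4, d(52) = 6, d(53) = 2, d(54) = 8, d(55) = 4, d(56) = 8, d(57) = 4, d(58) = 4, d(59) = 2, d(60) = 12, d(61) = 2, d(62) = 4, d(63) = 6, d(64) = 7, d(65) = 4, d(66) = 8, d(67) = 2, d(68) = 6, d(69) = 4, d(70) = 8, d(71) = 2, d(72) = 12, d(73) = 2, d(74) = 4, d(75) = 6, d(76) = 6, d(77) = 4, d(78) = 8, d(79) = 2, d(80) = 10, d(81) = 5, d(82) = 4, d(83) = 2, d(84) = 12, d(85) = 4, d(86) = 4, d(87) = 4, d(88) = 8, d(89) = 2, d(90) = 12, d(91) = 4, d(92) = 6, d(93) = 4, d(94) = 4, d(95) = 4, d(96) = 12, d(97) = 2, d(98) = 6, d(99) = 6, d(100) = 9, d(101) = 2, d(102) = 8, d(103) = 2, d(104) = 8, d(105) = 8, d(106) = 4, d(107) = 2, d(108) = 12, d(109) = 2, d(110) = 8, d(111) = 4, d(112) = 10, d(113) = 2, d(114) = 8, d(115) = 4, d(116) = 6, d(117) = 6, d(118) = 4, d(119) = 4, d(120) = 16, d(121) = 3, d(122) = 4, d(123) = 4, d(124) = 6, d(125) = 4, d(126) = 12, d(127) = 2, d(128) = 8, d(129) = 4, d(130) = 8, d(131) = 2, d(132) = 12, d(133) = 4, d(134) = 4, d(135) = 8, d(136) = 8, d(137) = 2, d(138) = 8. Summing all 138 values: 705. (Dirichlet's divisor formula: Σ_{n ≤ x} d(n) = x ln(x) + (2γ − 1) x + O(√x). For x = 138, the asymptotic estimate is ≈ 701.27.)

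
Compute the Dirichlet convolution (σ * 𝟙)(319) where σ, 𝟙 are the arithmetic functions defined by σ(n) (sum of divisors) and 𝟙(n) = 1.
(σ * 𝟙)(319) = 403

Divisors of 319: [1, 11, 29, 319]. For each d | 319:
  d = 1: σ(1) · 𝟙(319/1) = 1 · 1 = 1
  d = 11: σ(11) · 𝟙(319/11) = 12 · 1 = 12
  d = 29: σ(29) · 𝟙(319/29) = 30 · 1 = 30
  d = 319: σ(319) · 𝟙(319/319) = 360 · 1 = 360
Summing: (σ * 𝟙)(319) = 1 + 12 + 30 + 360 = 403.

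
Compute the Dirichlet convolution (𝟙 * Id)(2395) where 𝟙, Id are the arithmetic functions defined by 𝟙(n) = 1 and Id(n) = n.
(𝟙 * Id)(2395) = 2880

Divisors of 2395: [1, 5, 479, 2395]. For each d | 2395:
  d = 1: 𝟙(1) · Id(2395/1) = 1 · 2395 = 2395
  d = 5: 𝟙(5) · Id(2395/5) = 1 · 479 = 479
  d = 479: 𝟙(479) · Id(2395/479) = 1 · 5 = 5
  d = 2395: 𝟙(2395) · Id(2395/2395) = 1 · 1 = 1
Summing: (𝟙 * Id)(2395) = 2395 + 479 + 5 + 1 = 2880.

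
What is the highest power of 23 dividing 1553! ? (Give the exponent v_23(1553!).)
v_23(1553!) = 69

Legendre's formula: v_p(n!) = Σ_{k ≥ 1} ⌊n / p^k⌋. For p = 23, n = 1553, the terms are:
  ⌊1553/23^1⌋ = ⌊1553/23⌋ = 67
  ⌊1553/23^2⌋ = ⌊1553/529⌋ = 2
(the next term ⌊1553/23^3⌋ = 0, terminating the sum). Summing: v_23(1553!) = 67 + 2 = 69.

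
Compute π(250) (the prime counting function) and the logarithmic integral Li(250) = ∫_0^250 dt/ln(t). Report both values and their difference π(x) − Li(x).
π(250) = 53;  Li(250) ≈ 59.43;  π(x) − Li(x) ≈ -6.43.

Direct count of primes ≤ 250 gives π(250) = 53. Numerical evaluation of the logarithmic integral gives Li(250) ≈ 59.43. The difference π(x) − Li(x) ≈ -6.43 is typically negative for small/moderate x (Li(x) overestimates), though Littlewood's theorem shows this sign changes infinitely often.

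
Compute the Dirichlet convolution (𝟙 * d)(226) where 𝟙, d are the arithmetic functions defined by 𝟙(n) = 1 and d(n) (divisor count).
(𝟙 * d)(226) = 9

Divisors of 226: [1, 2, 113, 226]. For each d | 226:
  d = 1: 𝟙(1) · d(226/1) = 1 · 4 = 4
  d = 2: 𝟙(2) · d(226/2) = 1 · 2 = 2
  d = 113: 𝟙(113) · d(226/113) = 1 · 2 = 2
  d = 226: 𝟙(226) · d(226/226) = 1 · 1 = 1
Summing: (𝟙 * d)(226) = 4 + 2 + 2 + 1 = 9.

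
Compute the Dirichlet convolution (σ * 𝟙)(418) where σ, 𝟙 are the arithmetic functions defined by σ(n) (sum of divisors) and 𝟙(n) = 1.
(σ * 𝟙)(418) = 1092

Divisors of 418: [1, 2, 11, 19, 22, 38, 209, 418]. For each d | 418:
  d = 1: σ(1) · 𝟙(418/1) = 1 · 1 = 1
  d = 2: σ(2) · 𝟙(418/2) = 3 · 1 = 3
  d = 11: σ(11) · 𝟙(418/11) = 12 · 1 = 12
  d = 19: σ(19) · 𝟙(418/19) = 20 · 1 = 20
  d = 22: σ(22) · 𝟙(418/22) = 36 · 1 = 36
  d = 38: σ(38) · 𝟙(418/38) = 60 · 1 = 60
  d = 209: σ(209) · 𝟙(418/209) = 240 · 1 = 240
  d = 418: σ(418) · 𝟙(418/418) = 720 · 1 = 720
Summing: (σ * 𝟙)(418) = 1 + 3 + 12 + 20 + 36 + 60 + 240 + 720 = 1092.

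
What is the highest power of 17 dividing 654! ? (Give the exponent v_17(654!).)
v_17(654!) = 40

Legendre's formula: v_p(n!) = Σ_{k ≥ 1} ⌊n / p^k⌋. For p = 17, n = 654, the terms are:
  ⌊654/17^1⌋ = ⌊654/17⌋ = 38
  ⌊654/17^2⌋ = ⌊654/289⌋ = 2
(the next term ⌊654/17^3⌋ = 0, terminating the sum). Summing: v_17(654!) = 38 + 2 = 40.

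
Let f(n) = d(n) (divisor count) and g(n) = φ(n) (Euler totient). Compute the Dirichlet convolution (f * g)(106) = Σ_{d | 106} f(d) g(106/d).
(d * φ)(106) = 162

Divisors of 106: [1, 2, 53, 106]. For each d | 106:
  d = 1: d(1) · φ(106/1) = 1 · 52 = 52
  d = 2: d(2) · φ(106/2) = 2 · 52 = 104
  d = 53: d(53) · φ(106/53) = 2 · 1 = 2
  d = 106: d(106) · φ(106/106) = 4 · 1 = 4
Summing: (d * φ)(106) = 52 + 104 + 2 + 4 = 162.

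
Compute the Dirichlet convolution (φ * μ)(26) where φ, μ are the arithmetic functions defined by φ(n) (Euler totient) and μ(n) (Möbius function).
(φ * μ)(26) = 0

Divisors of 26: [1, 2, 13, 26]. For each d | 26:
  d = 1: φ(1) · μ(26/1) = 1 · 1 = 1
  d = 2: φ(2) · μ(26/2) = 1 · -1 = -1
  d = 13: φ(13) · μ(26/13) = 12 · -1 = -12
  d = 26: φ(26) · μ(26/26) = 12 · 1 = 12
Summing: (φ * μ)(26) = 1 + -1 + -12 + 12 = 0.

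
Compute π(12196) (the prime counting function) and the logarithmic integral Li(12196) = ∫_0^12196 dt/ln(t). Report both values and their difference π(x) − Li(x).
π(12196) = 1457;  Li(12196) ≈ 1481.95;  π(x) − Li(x) ≈ -24.95.

Direct count of primes ≤ 12196 gives π(12196) = 1457. Numerical evaluation of the logarithmic integral gives Li(12196) ≈ 1481.95. The difference π(x) − Li(x) ≈ -24.95 is typically negative for small/moderate x (Li(x) overestimates), though Littlewood's theorem shows this sign changes infinitely often.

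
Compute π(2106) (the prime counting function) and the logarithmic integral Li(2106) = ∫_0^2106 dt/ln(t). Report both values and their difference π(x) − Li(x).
π(2106) = 317;  Li(2106) ≈ 328.71;  π(x) − Li(x) ≈ -11.71.

Direct count of primes ≤ 2106 gives π(2106) = 317. Numerical evaluation of the logarithmic integral gives Li(2106) ≈ 328.71. The difference π(x) − Li(x) ≈ -11.71 is typically negative for small/moderate x (Li(x) overestimates), though Littlewood's theorem shows this sign changes infinitely often.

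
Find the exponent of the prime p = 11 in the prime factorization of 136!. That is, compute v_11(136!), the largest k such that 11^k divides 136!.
v_11(136!) = 13

Legendre's formula: v_p(n!) = Σ_{k ≥ 1} ⌊n / p^k⌋. For p = 11, n = 136, the terms are:
  ⌊136/11^1⌋ = ⌊136/11⌋ = 12
  ⌊136/11^2⌋ = ⌊136/121⌋ = 1
(the next term ⌊136/11^3⌋ = 0, terminating the sum). Summing: v_11(136!) = 12 + 1 = 13.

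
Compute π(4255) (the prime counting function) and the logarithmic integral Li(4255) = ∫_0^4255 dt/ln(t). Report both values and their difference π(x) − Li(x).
π(4255) = 583;  Li(4255) ≈ 595.99;  π(x) − Li(x) ≈ -12.99.

Direct count of primes ≤ 4255 gives π(4255) = 583. Numerical evaluation of the logarithmic integral gives Li(4255) ≈ 595.99. The difference π(x) − Li(x) ≈ -12.99 is typically negative for small/moderate x (Li(x) overestimates), though Littlewood's theorem shows this sign changes infinitely often.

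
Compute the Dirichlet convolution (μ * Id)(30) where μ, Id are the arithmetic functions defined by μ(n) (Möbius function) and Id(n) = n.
(μ * Id)(30) = 8

Divisors of 30: [1, 2, 3, 5, 6, 10, 15, 30]. For each d | 30:
  d = 1: μ(1) · Id(30/1) = 1 · 30 = 30
  d = 2: μ(2) · Id(30/2) = -1 · 15 = -15
  d = 3: μ(3) · Id(30/3) = -1 · 10 = -10
  d = 5: μ(5) · Id(30/5) = -1 · 6 = -6
  d = 6: μ(6) · Id(30/6) = 1 · 5 = 5
  d = 10: μ(10) · Id(30/10) = 1 · 3 = 3
  d = 15: μ(15) · Id(30/15) = 1 · 2 = 2
  d = 30: μ(30) · Id(30/30) = -1 · 1 = -1
Summing: (μ * Id)(30) = 30 + -15 + -10 + -6 + 5 + 3 + 2 + -1 = 8.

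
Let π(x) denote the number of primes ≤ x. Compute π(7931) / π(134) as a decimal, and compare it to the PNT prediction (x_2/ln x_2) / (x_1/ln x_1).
π(7931)/π(134) = 1001/32 ≈ 31.2812;  PNT prediction ≈ 32.2866.

π(134) = 32 and π(7931) = 1001, so π(7931)/π(134) ≈ 31.2812. The PNT-predicted ratio is (7931/ln(7931)) / (134/ln(134)) ≈ 32.2866. The two agree to within a few percent, as expected.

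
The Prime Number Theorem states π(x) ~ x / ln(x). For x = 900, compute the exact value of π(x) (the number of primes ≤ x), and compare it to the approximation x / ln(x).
π(900) = 154;  x/ln(x) ≈ 132.31;  relative error ≈ 14.09%.

Directly count primes up to 900: π(900) = 154. The PNT approximation gives 900/ln(900) ≈ 900/6.80239 ≈ 132.31. Relative error (π(x) − x/ln(x)) / π(x) ≈ 14.09%; the approximation is known to undercount slightly (Li(x) is a better estimate).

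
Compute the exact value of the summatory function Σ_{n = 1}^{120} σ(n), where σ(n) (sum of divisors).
Σ_{n ≤ 120} σ(n) = 11973

Compute σ(n) for each 1 ≤ n ≤ 120: σ(1) = 1, σ(2) = 3, σ(3) = 4, σ(4) = 7, σ(5) = 6, σ(6) = 12, σ(7) = 8, σ(8) = 15, σ(9) = 13, σ(10) = 18, σ(11) = 12, σ(12) = 28, σ(13) = 14, σ(14) = 24, σ(15) = 24, σ(16) = 31, σ(17) = 18, σ(18) = 39, σ(19) = 20, σ(20) = 42, σ(21) = 32, σ(22) = 36, σ(23) = 24, σ(24) = 60, σ(25) = 31, σ(26) = 42, σ(27) = 40, σ(28) = 56, σ(29) = 30, σ(30) = 72, σ(31) = 32, σ(32) = 63, σ(33) = 48, σ(34) = 54, σ(35) = 48, σ(36) = 91, σ(37) = 38, σ(38) = 60, σ(39) = 56, σ(40) = 90, σ(41) = 42, σ(42) = 96, σ(43) = 44, σ(44) = 84, σ(45) = 78, σ(46) = 72, σ(47) = 48, σ(48) = 124, σ(49) = 57, σ(50) = 93, σ(51) = 72, σ(52) = 98, σ(53) = 54, σ(54) = 120, σ(55) = 72, σ(56) = 120, σ(57) = 80, σ(58) = 90, σ(59) = 60, σ(60) = 168, σ(61) = 62, σ(62) = 96, σ(63) = 104, σ(64) = 127, σ(65) = 84, σ(66) = 144, σ(67) = 68, σ(68) = 126, σ(69) = 96, σ(70) = 144, σ(71) = 72, σ(72) = 195, σ(73) = 74, σ(74) = 114, σ(75) = 124, σ(76) = 140, σ(77) = 96, σ(78) = 168, σ(79) = 80, σ(80) = 186, σ(81) = 121, σ(82) = 126, σ(83) = 84, σ(84) = 224, σ(85) = 108, σ(86) = 132, σ(87) = 120, σ(88) = 180, σ(89) = 90, σ(90) = 234, σ(91) = 112, σ(92) = 168, σ(93) = 128, σ(94) = 144, σ(95) = 120, σ(96) = 252, σ(97) = 98, σ(98) = 171, σ(99) = 156, σ(100) = 217, σ(101) = 102, σ(102) = 216, σ(103) = 104, σ(104) = 210, σ(105) = 192, σ(106) = 162, σ(107) = 108, σ(108) = 280, σ(109) = 110, σ(110) = 216, σ(111) = 152, σ(112) = 248, σ(113) = 114, σ(114) = 240, σ(115) = 144, σ(116) = 210, σ(117) = 182, σ(118) = 180, σ(119) = 144, σ(120) = 360. Summing all 120 values: 11973. (Average order: Σ_{n ≤ x} σ(n) ~ (π²/12) x². For x = 120, (π²/12)·120² ≈ 11843.53.)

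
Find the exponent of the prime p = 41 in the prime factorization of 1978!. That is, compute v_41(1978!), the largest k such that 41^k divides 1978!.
v_41(1978!) = 49

Legendre's formula: v_p(n!) = Σ_{k ≥ 1} ⌊n / p^k⌋. For p = 41, n = 1978, the terms are:
  ⌊1978/41^1⌋ = ⌊1978/41⌋ = 48
  ⌊1978/41^2⌋ = ⌊1978/1681⌋ = 1
(the next term ⌊1978/41^3⌋ = 0, terminating the sum). Summing: v_41(1978!) = 48 + 1 = 49.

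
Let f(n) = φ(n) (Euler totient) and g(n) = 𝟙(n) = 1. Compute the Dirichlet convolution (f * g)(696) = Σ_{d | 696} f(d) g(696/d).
(φ * 𝟙)(696) = 696

Divisors of 696: [1, 2, 3, 4, 6, 8, 12, 24, 29, 58, 87, 116, 174, 232, 348, 696]. For each d | 696:
  d = 1: φ(1) · 𝟙(696/1) = 1 · 1 = 1
  d = 2: φ(2) · 𝟙(696/2) = 1 · 1 = 1
  d = 3: φ(3) · 𝟙(696/3) = 2 · 1 = 2
  d = 4: φ(4) · 𝟙(696/4) = 2 · 1 = 2
  d = 6: φ(6) · 𝟙(696/6) = 2 · 1 = 2
  d = 8: φ(8) · 𝟙(696/8) = 4 · 1 = 4
  d = 12: φ(12) · 𝟙(696/12) = 4 · 1 = 4
  d = 24: φ(24) · 𝟙(696/24) = 8 · 1 = 8
  d = 29: φ(29) · 𝟙(696/29) = 28 · 1 = 28
  d = 58: φ(58) · 𝟙(696/58) = 28 · 1 = 28
  d = 87: φ(87) · 𝟙(696/87) = 56 · 1 = 56
  d = 116: φ(116) · 𝟙(696/116) = 56 · 1 = 56
  d = 174: φ(174) · 𝟙(696/174) = 56 · 1 = 56
  d = 232: φ(232) · 𝟙(696/232) = 112 · 1 = 112
  d = 348: φ(348) · 𝟙(696/348) = 112 · 1 = 112
  d = 696: φ(696) · 𝟙(696/696) = 224 · 1 = 224
Summing: (φ * 𝟙)(696) = 1 + 1 + 2 + 2 + 2 + 4 + 4 + 8 + 28 + 28 + 56 + 56 + 56 + 112 + 112 + 224 = 696.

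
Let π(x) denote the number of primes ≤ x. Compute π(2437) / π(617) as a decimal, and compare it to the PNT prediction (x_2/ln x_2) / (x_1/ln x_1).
π(2437)/π(617) = 361/113 ≈ 3.1947;  PNT prediction ≈ 3.2540.

π(617) = 113 and π(2437) = 361, so π(2437)/π(617) ≈ 3.1947. The PNT-predicted ratio is (2437/ln(2437)) / (617/ln(617)) ≈ 3.2540. The two agree to within a few percent, as expected.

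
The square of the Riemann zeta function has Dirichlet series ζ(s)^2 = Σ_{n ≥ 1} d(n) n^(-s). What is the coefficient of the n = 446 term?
d(446) = 4

ζ(s)^2 = (Σ 1/m^s)(Σ 1/k^s). The coefficient of 1/n^s in the product is the number of ordered pairs (m, k) with mk = n, which equals d(n). For n = 446, divisors are [1, 2, 223, 446], so d(446) = 4.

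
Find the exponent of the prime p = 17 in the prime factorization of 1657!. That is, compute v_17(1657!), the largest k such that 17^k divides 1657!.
v_17(1657!) = 102

Legendre's formula: v_p(n!) = Σ_{k ≥ 1} ⌊n / p^k⌋. For p = 17, n = 1657, the terms are:
  ⌊1657/17^1⌋ = ⌊1657/17⌋ = 97
  ⌊1657/17^2⌋ = ⌊1657/289⌋ = 5
(the next term ⌊1657/17^3⌋ = 0, terminating the sum). Summing: v_17(1657!) = 97 + 5 = 102.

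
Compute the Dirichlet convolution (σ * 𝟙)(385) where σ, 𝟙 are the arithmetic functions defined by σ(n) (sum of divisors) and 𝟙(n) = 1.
(σ * 𝟙)(385) = 819

Divisors of 385: [1, 5, 7, 11, 35, 55, 77, 385]. For each d | 385:
  d = 1: σ(1) · 𝟙(385/1) = 1 · 1 = 1
  d = 5: σ(5) · 𝟙(385/5) = 6 · 1 = 6
  d = 7: σ(7) · 𝟙(385/7) = 8 · 1 = 8
  d = 11: σ(11) · 𝟙(385/11) = 12 · 1 = 12
  d = 35: σ(35) · 𝟙(385/35) = 48 · 1 = 48
  d = 55: σ(55) · 𝟙(385/55) = 72 · 1 = 72
  d = 77: σ(77) · 𝟙(385/77) = 96 · 1 = 96
  d = 385: σ(385) · 𝟙(385/385) = 576 · 1 = 576
Summing: (σ * 𝟙)(385) = 1 + 6 + 8 + 12 + 48 + 72 + 96 + 576 = 819.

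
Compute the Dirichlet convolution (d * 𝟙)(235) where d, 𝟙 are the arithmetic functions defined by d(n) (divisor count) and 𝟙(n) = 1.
(d * 𝟙)(235) = 9

Divisors of 235: [1, 5, 47, 235]. For each d | 235:
  d = 1: d(1) · 𝟙(235/1) = 1 · 1 = 1
  d = 5: d(5) · 𝟙(235/5) = 2 · 1 = 2
  d = 47: d(47) · 𝟙(235/47) = 2 · 1 = 2
  d = 235: d(235) · 𝟙(235/235) = 4 · 1 = 4
Summing: (d * 𝟙)(235) = 1 + 2 + 2 + 4 = 9.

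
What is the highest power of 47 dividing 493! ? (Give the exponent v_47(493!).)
v_47(493!) = 10

Legendre's formula: v_p(n!) = Σ_{k ≥ 1} ⌊n / p^k⌋. For p = 47, n = 493, the terms are:
  ⌊493/47^1⌋ = ⌊493/47⌋ = 10
(the next term ⌊493/47^2⌋ = 0, terminating the sum). Summing: v_47(493!) = 10 = 10.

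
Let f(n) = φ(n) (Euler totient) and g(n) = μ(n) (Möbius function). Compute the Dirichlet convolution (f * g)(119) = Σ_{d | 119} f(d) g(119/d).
(φ * μ)(119) = 75

Divisors of 119: [1, 7, 17, 119]. For each d | 119:
  d = 1: φ(1) · μ(119/1) = 1 · 1 = 1
  d = 7: φ(7) · μ(119/7) = 6 · -1 = -6
  d = 17: φ(17) · μ(119/17) = 16 · -1 = -16
  d = 119: φ(119) · μ(119/119) = 96 · 1 = 96
Summing: (φ * μ)(119) = 1 + -6 + -16 + 96 = 75.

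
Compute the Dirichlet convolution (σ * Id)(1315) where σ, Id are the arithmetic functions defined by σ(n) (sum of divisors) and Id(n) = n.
(σ * Id)(1315) = 5797

Divisors of 1315: [1, 5, 263, 1315]. For each d | 1315:
  d = 1: σ(1) · Id(1315/1) = 1 · 1315 = 1315
  d = 5: σ(5) · Id(1315/5) = 6 · 263 = 1578
  d = 263: σ(263) · Id(1315/263) = 264 · 5 = 1320
  d = 1315: σ(1315) · Id(1315/1315) = 1584 · 1 = 1584
Summing: (σ * Id)(1315) = 1315 + 1578 + 1320 + 1584 = 5797.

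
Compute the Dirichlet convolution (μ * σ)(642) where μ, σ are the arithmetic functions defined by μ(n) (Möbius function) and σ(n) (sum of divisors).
(μ * σ)(642) = 642

Divisors of 642: [1, 2, 3, 6, 107, 214, 321, 642]. For each d | 642:
  d = 1: μ(1) · σ(642/1) = 1 · 1296 = 1296
  d = 2: μ(2) · σ(642/2) = -1 · 432 = -432
  d = 3: μ(3) · σ(642/3) = -1 · 324 = -324
  d = 6: μ(6) · σ(642/6) = 1 · 108 = 108
  d = 107: μ(107) · σ(642/107) = -1 · 12 = -12
  d = 214: μ(214) · σ(642/214) = 1 · 4 = 4
  d = 321: μ(321) · σ(642/321) = 1 · 3 = 3
  d = 642: μ(642) · σ(642/642) = -1 · 1 = -1
Summing: (μ * σ)(642) = 1296 + -432 + -324 + 108 + -12 + 4 + 3 + -1 = 642.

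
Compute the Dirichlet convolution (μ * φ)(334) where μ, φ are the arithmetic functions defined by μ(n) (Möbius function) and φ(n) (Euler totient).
(μ * φ)(334) = 0

Divisors of 334: [1, 2, 167, 334]. For each d | 334:
  d = 1: μ(1) · φ(334/1) = 1 · 166 = 166
  d = 2: μ(2) · φ(334/2) = -1 · 166 = -166
  d = 167: μ(167) · φ(334/167) = -1 · 1 = -1
  d = 334: μ(334) · φ(334/334) = 1 · 1 = 1
Summing: (μ * φ)(334) = 166 + -166 + -1 + 1 = 0.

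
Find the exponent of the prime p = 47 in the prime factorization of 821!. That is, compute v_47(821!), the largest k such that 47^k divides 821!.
v_47(821!) = 17

Legendre's formula: v_p(n!) = Σ_{k ≥ 1} ⌊n / p^k⌋. For p = 47, n = 821, the terms are:
  ⌊821/47^1⌋ = ⌊821/47⌋ = 17
(the next term ⌊821/47^2⌋ = 0, terminating the sum). Summing: v_47(821!) = 17 = 17.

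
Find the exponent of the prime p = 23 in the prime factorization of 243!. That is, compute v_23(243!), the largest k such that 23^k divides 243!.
v_23(243!) = 10

Legendre's formula: v_p(n!) = Σ_{k ≥ 1} ⌊n / p^k⌋. For p = 23, n = 243, the terms are:
  ⌊243/23^1⌋ = ⌊243/23⌋ = 10
(the next term ⌊243/23^2⌋ = 0, terminating the sum). Summing: v_23(243!) = 10 = 10.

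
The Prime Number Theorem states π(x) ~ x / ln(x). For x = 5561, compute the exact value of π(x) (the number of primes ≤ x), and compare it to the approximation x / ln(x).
π(5561) = 733;  x/ln(x) ≈ 644.86;  relative error ≈ 12.02%.

Directly count primes up to 5561: π(5561) = 733. The PNT approximation gives 5561/ln(5561) ≈ 5561/8.62353 ≈ 644.86. Relative error (π(x) − x/ln(x)) / π(x) ≈ 12.02%; the approximation is known to undercount slightly (Li(x) is a better estimate).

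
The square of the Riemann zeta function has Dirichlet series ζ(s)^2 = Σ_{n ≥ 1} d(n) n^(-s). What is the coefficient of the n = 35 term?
d(35) = 4

ζ(s)^2 = (Σ 1/m^s)(Σ 1/k^s). The coefficient of 1/n^s in the product is the number of ordered pairs (m, k) with mk = n, which equals d(n). For n = 35, divisors are [1, 5, 7, 35], so d(35) = 4.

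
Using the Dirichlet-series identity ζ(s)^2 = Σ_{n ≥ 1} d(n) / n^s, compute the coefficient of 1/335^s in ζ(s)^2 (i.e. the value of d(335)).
d(335) = 4

ζ(s)^2 = (Σ 1/m^s)(Σ 1/k^s). The coefficient of 1/n^s in the product is the number of ordered pairs (m, k) with mk = n, which equals d(n). For n = 335, divisors are [1, 5, 67, 335], so d(335) = 4.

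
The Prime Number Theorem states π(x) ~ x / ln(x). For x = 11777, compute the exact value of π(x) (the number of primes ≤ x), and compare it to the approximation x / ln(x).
π(11777) = 1410;  x/ln(x) ≈ 1256.36;  relative error ≈ 10.90%.

Directly count primes up to 11777: π(11777) = 1410. The PNT approximation gives 11777/ln(11777) ≈ 11777/9.37390 ≈ 1256.36. Relative error (π(x) − x/ln(x)) / π(x) ≈ 10.90%; the approximation is known to undercount slightly (Li(x) is a better estimate).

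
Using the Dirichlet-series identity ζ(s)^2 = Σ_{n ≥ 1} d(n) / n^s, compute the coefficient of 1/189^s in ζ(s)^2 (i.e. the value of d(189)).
d(189) = 8

ζ(s)^2 = (Σ 1/m^s)(Σ 1/k^s). The coefficient of 1/n^s in the product is the number of ordered pairs (m, k) with mk = n, which equals d(n). For n = 189, divisors are [1, 3, 7, 9, 21, 27, 63, 189], so d(189) = 8.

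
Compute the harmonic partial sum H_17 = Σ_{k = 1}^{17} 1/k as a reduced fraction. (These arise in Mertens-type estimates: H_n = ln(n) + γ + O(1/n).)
H_17 = 42142223/12252240

Direct summation: H_17 = 1 + 1/2 + ... + 1/17. The least common denominator is lcm(1, ..., 17) = 12252240; over this denominator the numerator is 12252240 + 6126120 + 4084080 + 3063060 + 2450448 + 2042040 + 1750320 + 1531530 + 1361360 + 1225224 + 1113840 + 1021020 + 942480 + 875160 + 816816 + 765765 + 720720 = 42142223, so H_17 = 42142223/12252240 (already in lowest terms) ≈ 3.43955. (The PNT-adjacent estimate ln(17) + γ ≈ 3.41043 matches within O(1/n).)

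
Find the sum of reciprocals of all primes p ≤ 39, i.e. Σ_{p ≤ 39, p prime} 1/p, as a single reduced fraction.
Σ 1/p = 11819186711467/7420738134810

π(39) = 12, so the primes ≤ 39 are [2, 3, 5, 7, 11, 13, 17, 19, 23, 29, 31, 37]. Summing 1/p over these primes: 11819186711467/7420738134810 ≈ 1.5927. Mertens estimate ln ln(39) + 0.2615 ≈ 1.5599.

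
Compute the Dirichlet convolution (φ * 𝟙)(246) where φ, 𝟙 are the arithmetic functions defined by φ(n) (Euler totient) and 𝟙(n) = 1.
(φ * 𝟙)(246) = 246

Divisors of 246: [1, 2, 3, 6, 41, 82, 123, 246]. For each d | 246:
  d = 1: φ(1) · 𝟙(246/1) = 1 · 1 = 1
  d = 2: φ(2) · 𝟙(246/2) = 1 · 1 = 1
  d = 3: φ(3) · 𝟙(246/3) = 2 · 1 = 2
  d = 6: φ(6) · 𝟙(246/6) = 2 · 1 = 2
  d = 41: φ(41) · 𝟙(246/41) = 40 · 1 = 40
  d = 82: φ(82) · 𝟙(246/82) = 40 · 1 = 40
  d = 123: φ(123) · 𝟙(246/123) = 80 · 1 = 80
  d = 246: φ(246) · 𝟙(246/246) = 80 · 1 = 80
Summing: (φ * 𝟙)(246) = 1 + 1 + 2 + 2 + 40 + 40 + 80 + 80 = 246.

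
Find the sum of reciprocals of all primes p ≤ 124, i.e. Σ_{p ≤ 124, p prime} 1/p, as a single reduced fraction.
Σ 1/p = 58472171373748331322981543916880425472323867753/31610054640417607788145206291543662493274686990

π(124) = 30, so the primes ≤ 124 are [2, 3, 5, 7, 11, 13, 17, 19, 23, 29, 31, 37, 41, 43, 47, 53, 59, 61, 67, 71, 73, 79, 83, 89, 97, 101, 103, 107, 109, 113]. Summing 1/p over these primes: 58472171373748331322981543916880425472323867753/31610054640417607788145206291543662493274686990 ≈ 1.8498. Mertens estimate ln ln(124) + 0.2615 ≈ 1.8343.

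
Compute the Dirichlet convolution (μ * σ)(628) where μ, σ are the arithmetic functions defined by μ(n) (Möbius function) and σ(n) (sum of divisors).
(μ * σ)(628) = 628

Divisors of 628: [1, 2, 4, 157, 314, 628]. For each d | 628:
  d = 1: μ(1) · σ(628/1) = 1 · 1106 = 1106
  d = 2: μ(2) · σ(628/2) = -1 · 474 = -474
  d = 4: μ(4) · σ(628/4) = 0 · 158 = 0
  d = 157: μ(157) · σ(628/157) = -1 · 7 = -7
  d = 314: μ(314) · σ(628/314) = 1 · 3 = 3
  d = 628: μ(628) · σ(628/628) = 0 · 1 = 0
Summing: (μ * σ)(628) = 1106 + -474 + 0 + -7 + 3 + 0 = 628.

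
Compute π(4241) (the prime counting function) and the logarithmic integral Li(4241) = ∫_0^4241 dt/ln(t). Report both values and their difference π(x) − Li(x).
π(4241) = 581;  Li(4241) ≈ 594.32;  π(x) − Li(x) ≈ -13.32.

Direct count of primes ≤ 4241 gives π(4241) = 581. Numerical evaluation of the logarithmic integral gives Li(4241) ≈ 594.32. The difference π(x) − Li(x) ≈ -13.32 is typically negative for small/moderate x (Li(x) overestimates), though Littlewood's theorem shows this sign changes infinitely often.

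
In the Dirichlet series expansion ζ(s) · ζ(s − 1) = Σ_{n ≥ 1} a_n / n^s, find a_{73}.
σ(73) = 74

In the product (Σ m^0/m^s)(Σ k / k^s) = Σ (Σ_{d | n} d) / n^s, the coefficient of 1/n^s is σ(n) = Σ_{d | n} d. For n = 73, divisors are [1, 73]; summing: σ(73) = 74.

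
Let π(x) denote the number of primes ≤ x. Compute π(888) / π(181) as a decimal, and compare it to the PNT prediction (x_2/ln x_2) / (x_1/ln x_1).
π(888)/π(181) = 154/42 ≈ 3.6667;  PNT prediction ≈ 3.7567.

π(181) = 42 and π(888) = 154, so π(888)/π(181) ≈ 3.6667. The PNT-predicted ratio is (888/ln(888)) / (181/ln(181)) ≈ 3.7567. The two agree to within a few percent, as expected.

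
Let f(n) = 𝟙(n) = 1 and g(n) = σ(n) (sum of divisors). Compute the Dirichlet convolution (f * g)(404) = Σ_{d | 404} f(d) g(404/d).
(𝟙 * σ)(404) = 1133

Divisors of 404: [1, 2, 4, 101, 202, 404]. For each d | 404:
  d = 1: 𝟙(1) · σ(404/1) = 1 · 714 = 714
  d = 2: 𝟙(2) · σ(404/2) = 1 · 306 = 306
  d = 4: 𝟙(4) · σ(404/4) = 1 · 102 = 102
  d = 101: 𝟙(101) · σ(404/101) = 1 · 7 = 7
  d = 202: 𝟙(202) · σ(404/202) = 1 · 3 = 3
  d = 404: 𝟙(404) · σ(404/404) = 1 · 1 = 1
Summing: (𝟙 * σ)(404) = 714 + 306 + 102 + 7 + 3 + 1 = 1133.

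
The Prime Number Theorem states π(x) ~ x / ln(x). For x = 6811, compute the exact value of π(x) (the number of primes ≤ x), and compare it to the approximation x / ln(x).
π(6811) = 876;  x/ln(x) ≈ 771.67;  relative error ≈ 11.91%.

Directly count primes up to 6811: π(6811) = 876. The PNT approximation gives 6811/ln(6811) ≈ 6811/8.82629 ≈ 771.67. Relative error (π(x) − x/ln(x)) / π(x) ≈ 11.91%; the approximation is known to undercount slightly (Li(x) is a better estimate).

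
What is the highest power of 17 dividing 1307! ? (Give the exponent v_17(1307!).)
v_17(1307!) = 80

Legendre's formula: v_p(n!) = Σ_{k ≥ 1} ⌊n / p^k⌋. For p = 17, n = 1307, the terms are:
  ⌊1307/17^1⌋ = ⌊1307/17⌋ = 76
  ⌊1307/17^2⌋ = ⌊1307/289⌋ = 4
(the next term ⌊1307/17^3⌋ = 0, terminating the sum). Summing: v_17(1307!) = 76 + 4 = 80.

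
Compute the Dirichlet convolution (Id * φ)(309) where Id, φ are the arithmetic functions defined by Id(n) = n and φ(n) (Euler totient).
(Id * φ)(309) = 1025

Divisors of 309: [1, 3, 103, 309]. For each d | 309:
  d = 1: Id(1) · φ(309/1) = 1 · 204 = 204
  d = 3: Id(3) · φ(309/3) = 3 · 102 = 306
  d = 103: Id(103) · φ(309/103) = 103 · 2 = 206
  d = 309: Id(309) · φ(309/309) = 309 · 1 = 309
Summing: (Id * φ)(309) = 204 + 306 + 206 + 309 = 1025.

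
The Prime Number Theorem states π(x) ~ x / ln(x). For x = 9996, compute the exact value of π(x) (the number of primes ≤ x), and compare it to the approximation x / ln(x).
π(9996) = 1229;  x/ln(x) ≈ 1085.35;  relative error ≈ 11.69%.

Directly count primes up to 9996: π(9996) = 1229. The PNT approximation gives 9996/ln(9996) ≈ 9996/9.20994 ≈ 1085.35. Relative error (π(x) − x/ln(x)) / π(x) ≈ 11.69%; the approximation is known to undercount slightly (Li(x) is a better estimate).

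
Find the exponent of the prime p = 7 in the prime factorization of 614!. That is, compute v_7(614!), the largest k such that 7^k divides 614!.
v_7(614!) = 100

Legendre's formula: v_p(n!) = Σ_{k ≥ 1} ⌊n / p^k⌋. For p = 7, n = 614, the terms are:
  ⌊614/7^1⌋ = ⌊614/7⌋ = 87
  ⌊614/7^2⌋ = ⌊614/49⌋ = 12
  ⌊614/7^3⌋ = ⌊614/343⌋ = 1
(the next term ⌊614/7^4⌋ = 0, terminating the sum). Summing: v_7(614!) = 87 + 12 + 1 = 100.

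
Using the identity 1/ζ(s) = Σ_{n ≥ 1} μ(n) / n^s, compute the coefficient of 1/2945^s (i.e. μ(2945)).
μ(2945) = -1

Factor n = 2945 = 5 · 19 · 31. μ(n) = 0 if any exponent ≥ 2 (not squarefree); otherwise μ(n) = (−1)^{ω(n)} where ω(n) is the number of distinct prime factors. Applying: μ(2945) = -1.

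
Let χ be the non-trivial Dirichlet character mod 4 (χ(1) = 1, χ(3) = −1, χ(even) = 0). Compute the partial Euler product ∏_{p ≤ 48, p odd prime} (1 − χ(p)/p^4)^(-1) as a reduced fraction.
∏ = 424022009220093808147330044599350686845258380222853/428762185161728930691534489551822091105495385374720

The odd primes p ≤ 48 are [3, 5, 7, 11, 13, 17, 19, 23, 29, 31, 37, 41, 43, 47]. For each, χ(p) = 1 if p ≡ 1 mod 4, χ(p) = −1 if p ≡ 3 mod 4. Taking (1 − χ(p)/p^4)^(-1) = p^4/(p^4 − χ(p)): (1 − (-1)/3^4)^(-1) · (1 − (1)/5^4)^(-1) · (1 − (-1)/7^4)^(-1) · (1 − (-1)/11^4)^(-1) · (1 − (1)/13^4)^(-1) · (1 − (1)/17^4)^(-1) · (1 − (-1)/19^4)^(-1) · (1 − (-1)/23^4)^(-1) · (1 − (1)/29^4)^(-1) · (1 − (-1)/31^4)^(-1) · (1 − (1)/37^4)^(-1) · (1 − (1)/41^4)^(-1) · (1 − (-1)/43^4)^(-1) · (1 − (-1)/47^4)^(-1) = 424022009220093808147330044599350686845258380222853/428762185161728930691534489551822091105495385374720.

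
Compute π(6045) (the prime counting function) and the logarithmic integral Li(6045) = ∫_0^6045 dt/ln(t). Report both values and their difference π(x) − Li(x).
π(6045) = 788;  Li(6045) ≈ 805.58;  π(x) − Li(x) ≈ -17.58.

Direct count of primes ≤ 6045 gives π(6045) = 788. Numerical evaluation of the logarithmic integral gives Li(6045) ≈ 805.58. The difference π(x) − Li(x) ≈ -17.58 is typically negative for small/moderate x (Li(x) overestimates), though Littlewood's theorem shows this sign changes infinitely often.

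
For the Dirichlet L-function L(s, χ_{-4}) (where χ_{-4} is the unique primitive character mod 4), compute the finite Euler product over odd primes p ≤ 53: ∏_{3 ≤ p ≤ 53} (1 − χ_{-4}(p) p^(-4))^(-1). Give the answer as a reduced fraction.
∏ = 257364431333305770108011762895409938991497014556861335561/260241495905762991772533773778373936417391479107040051200

The odd primes p ≤ 53 are [3, 5, 7, 11, 13, 17, 19, 23, 29, 31, 37, 41, 43, 47, 53]. For each, χ(p) = 1 if p ≡ 1 mod 4, χ(p) = −1 if p ≡ 3 mod 4. Taking (1 − χ(p)/p^4)^(-1) = p^4/(p^4 − χ(p)): (1 − (-1)/3^4)^(-1) · (1 − (1)/5^4)^(-1) · (1 − (-1)/7^4)^(-1) · (1 − (-1)/11^4)^(-1) · (1 − (1)/13^4)^(-1) · (1 − (1)/17^4)^(-1) · (1 − (-1)/19^4)^(-1) · (1 − (-1)/23^4)^(-1) · (1 − (1)/29^4)^(-1) · (1 − (-1)/31^4)^(-1) · (1 − (1)/37^4)^(-1) · (1 − (1)/41^4)^(-1) · (1 − (-1)/43^4)^(-1) · (1 − (-1)/47^4)^(-1) · (1 − (1)/53^4)^(-1) = 257364431333305770108011762895409938991497014556861335561/260241495905762991772533773778373936417391479107040051200.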